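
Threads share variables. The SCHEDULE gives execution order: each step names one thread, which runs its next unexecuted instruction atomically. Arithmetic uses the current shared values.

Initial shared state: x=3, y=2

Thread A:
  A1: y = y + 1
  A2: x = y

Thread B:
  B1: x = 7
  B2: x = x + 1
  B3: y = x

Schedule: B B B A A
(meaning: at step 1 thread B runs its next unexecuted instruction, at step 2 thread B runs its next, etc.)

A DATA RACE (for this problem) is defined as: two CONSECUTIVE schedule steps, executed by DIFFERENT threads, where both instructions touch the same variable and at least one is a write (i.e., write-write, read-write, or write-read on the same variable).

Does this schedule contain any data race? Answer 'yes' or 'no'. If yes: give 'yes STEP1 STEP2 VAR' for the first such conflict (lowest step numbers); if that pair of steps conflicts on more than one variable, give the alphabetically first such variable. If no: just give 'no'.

Answer: yes 3 4 y

Derivation:
Steps 1,2: same thread (B). No race.
Steps 2,3: same thread (B). No race.
Steps 3,4: B(y = x) vs A(y = y + 1). RACE on y (W-W).
Steps 4,5: same thread (A). No race.
First conflict at steps 3,4.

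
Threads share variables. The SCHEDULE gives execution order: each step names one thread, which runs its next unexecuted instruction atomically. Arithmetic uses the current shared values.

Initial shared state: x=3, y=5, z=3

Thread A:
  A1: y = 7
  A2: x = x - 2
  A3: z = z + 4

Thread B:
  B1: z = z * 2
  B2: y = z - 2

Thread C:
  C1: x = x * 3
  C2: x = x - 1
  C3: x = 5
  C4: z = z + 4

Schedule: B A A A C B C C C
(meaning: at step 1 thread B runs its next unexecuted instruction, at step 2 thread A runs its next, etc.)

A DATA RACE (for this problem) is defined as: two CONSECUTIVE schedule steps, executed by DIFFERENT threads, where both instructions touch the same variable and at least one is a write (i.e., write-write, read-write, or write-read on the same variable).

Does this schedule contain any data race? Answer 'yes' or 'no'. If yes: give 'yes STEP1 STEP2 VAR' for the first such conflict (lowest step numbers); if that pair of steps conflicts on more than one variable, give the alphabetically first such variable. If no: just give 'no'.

Answer: no

Derivation:
Steps 1,2: B(r=z,w=z) vs A(r=-,w=y). No conflict.
Steps 2,3: same thread (A). No race.
Steps 3,4: same thread (A). No race.
Steps 4,5: A(r=z,w=z) vs C(r=x,w=x). No conflict.
Steps 5,6: C(r=x,w=x) vs B(r=z,w=y). No conflict.
Steps 6,7: B(r=z,w=y) vs C(r=x,w=x). No conflict.
Steps 7,8: same thread (C). No race.
Steps 8,9: same thread (C). No race.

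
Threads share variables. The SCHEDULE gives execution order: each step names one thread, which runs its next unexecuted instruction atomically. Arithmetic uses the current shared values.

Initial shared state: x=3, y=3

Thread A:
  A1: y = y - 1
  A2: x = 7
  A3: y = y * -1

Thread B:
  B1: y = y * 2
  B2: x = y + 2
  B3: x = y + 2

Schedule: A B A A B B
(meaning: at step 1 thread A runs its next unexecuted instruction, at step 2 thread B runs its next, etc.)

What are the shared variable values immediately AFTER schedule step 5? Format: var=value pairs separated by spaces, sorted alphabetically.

Answer: x=-2 y=-4

Derivation:
Step 1: thread A executes A1 (y = y - 1). Shared: x=3 y=2. PCs: A@1 B@0
Step 2: thread B executes B1 (y = y * 2). Shared: x=3 y=4. PCs: A@1 B@1
Step 3: thread A executes A2 (x = 7). Shared: x=7 y=4. PCs: A@2 B@1
Step 4: thread A executes A3 (y = y * -1). Shared: x=7 y=-4. PCs: A@3 B@1
Step 5: thread B executes B2 (x = y + 2). Shared: x=-2 y=-4. PCs: A@3 B@2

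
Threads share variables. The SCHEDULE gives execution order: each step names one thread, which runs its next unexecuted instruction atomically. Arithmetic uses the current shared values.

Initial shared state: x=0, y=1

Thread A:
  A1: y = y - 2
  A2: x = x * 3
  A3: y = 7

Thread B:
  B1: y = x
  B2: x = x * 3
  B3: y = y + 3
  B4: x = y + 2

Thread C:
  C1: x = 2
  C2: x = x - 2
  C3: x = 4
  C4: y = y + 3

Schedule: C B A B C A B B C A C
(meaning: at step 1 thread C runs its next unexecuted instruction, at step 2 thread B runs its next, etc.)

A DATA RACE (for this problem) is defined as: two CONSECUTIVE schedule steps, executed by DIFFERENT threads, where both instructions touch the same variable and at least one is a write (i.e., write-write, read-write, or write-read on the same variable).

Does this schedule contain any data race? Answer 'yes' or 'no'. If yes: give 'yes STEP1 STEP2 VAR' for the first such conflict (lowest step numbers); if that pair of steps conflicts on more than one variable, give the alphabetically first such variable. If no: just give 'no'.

Answer: yes 1 2 x

Derivation:
Steps 1,2: C(x = 2) vs B(y = x). RACE on x (W-R).
Steps 2,3: B(y = x) vs A(y = y - 2). RACE on y (W-W).
Steps 3,4: A(r=y,w=y) vs B(r=x,w=x). No conflict.
Steps 4,5: B(x = x * 3) vs C(x = x - 2). RACE on x (W-W).
Steps 5,6: C(x = x - 2) vs A(x = x * 3). RACE on x (W-W).
Steps 6,7: A(r=x,w=x) vs B(r=y,w=y). No conflict.
Steps 7,8: same thread (B). No race.
Steps 8,9: B(x = y + 2) vs C(x = 4). RACE on x (W-W).
Steps 9,10: C(r=-,w=x) vs A(r=-,w=y). No conflict.
Steps 10,11: A(y = 7) vs C(y = y + 3). RACE on y (W-W).
First conflict at steps 1,2.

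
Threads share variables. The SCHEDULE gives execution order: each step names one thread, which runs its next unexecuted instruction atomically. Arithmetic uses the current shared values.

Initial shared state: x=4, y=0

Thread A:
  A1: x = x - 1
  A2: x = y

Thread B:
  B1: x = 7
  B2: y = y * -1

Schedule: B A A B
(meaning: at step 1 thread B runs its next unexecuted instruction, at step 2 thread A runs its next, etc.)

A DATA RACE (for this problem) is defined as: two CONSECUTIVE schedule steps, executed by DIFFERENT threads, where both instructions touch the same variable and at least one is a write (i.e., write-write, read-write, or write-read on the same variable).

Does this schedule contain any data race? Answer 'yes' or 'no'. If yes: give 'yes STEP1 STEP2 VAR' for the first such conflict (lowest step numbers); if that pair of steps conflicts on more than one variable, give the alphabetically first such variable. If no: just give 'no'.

Answer: yes 1 2 x

Derivation:
Steps 1,2: B(x = 7) vs A(x = x - 1). RACE on x (W-W).
Steps 2,3: same thread (A). No race.
Steps 3,4: A(x = y) vs B(y = y * -1). RACE on y (R-W).
First conflict at steps 1,2.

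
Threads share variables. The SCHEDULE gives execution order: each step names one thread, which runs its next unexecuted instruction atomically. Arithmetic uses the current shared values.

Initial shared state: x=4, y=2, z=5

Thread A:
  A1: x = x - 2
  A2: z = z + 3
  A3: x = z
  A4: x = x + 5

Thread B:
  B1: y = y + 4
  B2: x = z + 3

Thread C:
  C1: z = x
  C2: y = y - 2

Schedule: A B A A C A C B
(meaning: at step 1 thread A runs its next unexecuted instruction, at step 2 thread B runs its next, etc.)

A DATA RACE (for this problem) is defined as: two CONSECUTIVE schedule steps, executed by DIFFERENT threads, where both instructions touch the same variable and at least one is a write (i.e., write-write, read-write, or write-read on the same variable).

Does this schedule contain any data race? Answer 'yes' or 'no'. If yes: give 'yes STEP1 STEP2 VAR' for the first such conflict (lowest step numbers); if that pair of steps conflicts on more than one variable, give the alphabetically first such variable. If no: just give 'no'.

Steps 1,2: A(r=x,w=x) vs B(r=y,w=y). No conflict.
Steps 2,3: B(r=y,w=y) vs A(r=z,w=z). No conflict.
Steps 3,4: same thread (A). No race.
Steps 4,5: A(x = z) vs C(z = x). RACE on x (W-R), z (R-W). Multiple vars; alphabetically first is x.
Steps 5,6: C(z = x) vs A(x = x + 5). RACE on x (R-W).
Steps 6,7: A(r=x,w=x) vs C(r=y,w=y). No conflict.
Steps 7,8: C(r=y,w=y) vs B(r=z,w=x). No conflict.
First conflict at steps 4,5.

Answer: yes 4 5 x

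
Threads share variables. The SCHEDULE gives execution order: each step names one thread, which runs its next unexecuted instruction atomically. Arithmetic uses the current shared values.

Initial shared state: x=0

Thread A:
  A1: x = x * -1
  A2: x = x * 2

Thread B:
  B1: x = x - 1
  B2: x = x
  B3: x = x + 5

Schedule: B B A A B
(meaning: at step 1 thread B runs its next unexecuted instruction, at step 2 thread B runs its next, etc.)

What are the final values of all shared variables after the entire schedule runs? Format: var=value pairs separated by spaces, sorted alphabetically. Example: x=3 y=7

Step 1: thread B executes B1 (x = x - 1). Shared: x=-1. PCs: A@0 B@1
Step 2: thread B executes B2 (x = x). Shared: x=-1. PCs: A@0 B@2
Step 3: thread A executes A1 (x = x * -1). Shared: x=1. PCs: A@1 B@2
Step 4: thread A executes A2 (x = x * 2). Shared: x=2. PCs: A@2 B@2
Step 5: thread B executes B3 (x = x + 5). Shared: x=7. PCs: A@2 B@3

Answer: x=7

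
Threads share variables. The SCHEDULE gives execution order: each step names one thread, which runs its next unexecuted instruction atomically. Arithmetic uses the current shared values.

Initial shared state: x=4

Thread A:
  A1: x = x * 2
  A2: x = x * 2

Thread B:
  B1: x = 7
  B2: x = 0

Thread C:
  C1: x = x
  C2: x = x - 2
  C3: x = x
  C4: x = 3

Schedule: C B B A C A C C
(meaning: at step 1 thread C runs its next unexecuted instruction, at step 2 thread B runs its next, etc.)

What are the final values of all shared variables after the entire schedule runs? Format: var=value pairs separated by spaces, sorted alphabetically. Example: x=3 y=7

Answer: x=3

Derivation:
Step 1: thread C executes C1 (x = x). Shared: x=4. PCs: A@0 B@0 C@1
Step 2: thread B executes B1 (x = 7). Shared: x=7. PCs: A@0 B@1 C@1
Step 3: thread B executes B2 (x = 0). Shared: x=0. PCs: A@0 B@2 C@1
Step 4: thread A executes A1 (x = x * 2). Shared: x=0. PCs: A@1 B@2 C@1
Step 5: thread C executes C2 (x = x - 2). Shared: x=-2. PCs: A@1 B@2 C@2
Step 6: thread A executes A2 (x = x * 2). Shared: x=-4. PCs: A@2 B@2 C@2
Step 7: thread C executes C3 (x = x). Shared: x=-4. PCs: A@2 B@2 C@3
Step 8: thread C executes C4 (x = 3). Shared: x=3. PCs: A@2 B@2 C@4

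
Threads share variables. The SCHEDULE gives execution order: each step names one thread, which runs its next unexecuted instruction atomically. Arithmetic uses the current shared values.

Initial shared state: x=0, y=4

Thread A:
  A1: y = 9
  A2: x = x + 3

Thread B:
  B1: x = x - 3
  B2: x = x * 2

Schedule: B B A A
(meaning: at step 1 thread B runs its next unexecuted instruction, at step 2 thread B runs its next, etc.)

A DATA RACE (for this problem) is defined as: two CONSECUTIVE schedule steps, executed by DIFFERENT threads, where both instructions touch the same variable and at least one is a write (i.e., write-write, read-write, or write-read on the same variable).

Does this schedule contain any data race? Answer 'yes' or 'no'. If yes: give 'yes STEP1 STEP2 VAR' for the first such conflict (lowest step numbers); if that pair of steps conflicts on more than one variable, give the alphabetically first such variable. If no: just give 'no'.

Steps 1,2: same thread (B). No race.
Steps 2,3: B(r=x,w=x) vs A(r=-,w=y). No conflict.
Steps 3,4: same thread (A). No race.

Answer: no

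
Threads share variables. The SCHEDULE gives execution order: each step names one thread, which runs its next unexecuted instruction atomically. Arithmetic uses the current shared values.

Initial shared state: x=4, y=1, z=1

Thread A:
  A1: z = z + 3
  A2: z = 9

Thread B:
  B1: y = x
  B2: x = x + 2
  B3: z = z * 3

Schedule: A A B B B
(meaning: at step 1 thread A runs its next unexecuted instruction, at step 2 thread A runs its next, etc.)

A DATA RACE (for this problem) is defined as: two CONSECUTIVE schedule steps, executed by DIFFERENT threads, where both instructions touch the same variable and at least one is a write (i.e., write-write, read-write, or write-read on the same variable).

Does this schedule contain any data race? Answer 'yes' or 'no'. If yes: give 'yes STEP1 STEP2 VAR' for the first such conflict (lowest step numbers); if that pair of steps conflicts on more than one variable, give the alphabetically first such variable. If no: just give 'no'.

Answer: no

Derivation:
Steps 1,2: same thread (A). No race.
Steps 2,3: A(r=-,w=z) vs B(r=x,w=y). No conflict.
Steps 3,4: same thread (B). No race.
Steps 4,5: same thread (B). No race.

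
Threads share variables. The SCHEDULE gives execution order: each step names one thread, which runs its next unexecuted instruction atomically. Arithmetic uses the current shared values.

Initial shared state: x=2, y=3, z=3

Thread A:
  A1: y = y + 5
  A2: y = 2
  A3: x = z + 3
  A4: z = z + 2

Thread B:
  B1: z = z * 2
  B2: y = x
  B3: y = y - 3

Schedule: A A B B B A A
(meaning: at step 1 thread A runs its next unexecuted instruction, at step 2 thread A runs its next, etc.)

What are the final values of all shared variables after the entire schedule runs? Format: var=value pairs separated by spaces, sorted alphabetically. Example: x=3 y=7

Answer: x=9 y=-1 z=8

Derivation:
Step 1: thread A executes A1 (y = y + 5). Shared: x=2 y=8 z=3. PCs: A@1 B@0
Step 2: thread A executes A2 (y = 2). Shared: x=2 y=2 z=3. PCs: A@2 B@0
Step 3: thread B executes B1 (z = z * 2). Shared: x=2 y=2 z=6. PCs: A@2 B@1
Step 4: thread B executes B2 (y = x). Shared: x=2 y=2 z=6. PCs: A@2 B@2
Step 5: thread B executes B3 (y = y - 3). Shared: x=2 y=-1 z=6. PCs: A@2 B@3
Step 6: thread A executes A3 (x = z + 3). Shared: x=9 y=-1 z=6. PCs: A@3 B@3
Step 7: thread A executes A4 (z = z + 2). Shared: x=9 y=-1 z=8. PCs: A@4 B@3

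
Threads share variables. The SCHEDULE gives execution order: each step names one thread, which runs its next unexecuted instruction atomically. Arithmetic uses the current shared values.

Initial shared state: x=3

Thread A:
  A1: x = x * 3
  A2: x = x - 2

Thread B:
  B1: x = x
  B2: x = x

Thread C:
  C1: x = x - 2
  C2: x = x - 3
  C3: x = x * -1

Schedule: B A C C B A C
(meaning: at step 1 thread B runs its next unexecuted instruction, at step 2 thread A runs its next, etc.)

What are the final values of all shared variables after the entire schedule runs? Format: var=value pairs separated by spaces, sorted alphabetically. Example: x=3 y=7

Step 1: thread B executes B1 (x = x). Shared: x=3. PCs: A@0 B@1 C@0
Step 2: thread A executes A1 (x = x * 3). Shared: x=9. PCs: A@1 B@1 C@0
Step 3: thread C executes C1 (x = x - 2). Shared: x=7. PCs: A@1 B@1 C@1
Step 4: thread C executes C2 (x = x - 3). Shared: x=4. PCs: A@1 B@1 C@2
Step 5: thread B executes B2 (x = x). Shared: x=4. PCs: A@1 B@2 C@2
Step 6: thread A executes A2 (x = x - 2). Shared: x=2. PCs: A@2 B@2 C@2
Step 7: thread C executes C3 (x = x * -1). Shared: x=-2. PCs: A@2 B@2 C@3

Answer: x=-2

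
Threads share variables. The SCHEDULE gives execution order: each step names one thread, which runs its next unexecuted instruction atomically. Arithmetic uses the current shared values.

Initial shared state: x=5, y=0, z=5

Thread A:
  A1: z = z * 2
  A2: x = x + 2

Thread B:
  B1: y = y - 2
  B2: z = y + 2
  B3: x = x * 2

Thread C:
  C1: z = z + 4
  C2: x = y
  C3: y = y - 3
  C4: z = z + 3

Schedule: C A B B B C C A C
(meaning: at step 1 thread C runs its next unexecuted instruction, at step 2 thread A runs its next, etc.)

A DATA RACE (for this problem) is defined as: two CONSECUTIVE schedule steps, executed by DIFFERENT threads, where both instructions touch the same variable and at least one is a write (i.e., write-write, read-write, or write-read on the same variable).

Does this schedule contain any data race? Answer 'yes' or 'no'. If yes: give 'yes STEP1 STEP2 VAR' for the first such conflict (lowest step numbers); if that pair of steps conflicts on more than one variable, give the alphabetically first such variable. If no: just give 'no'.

Answer: yes 1 2 z

Derivation:
Steps 1,2: C(z = z + 4) vs A(z = z * 2). RACE on z (W-W).
Steps 2,3: A(r=z,w=z) vs B(r=y,w=y). No conflict.
Steps 3,4: same thread (B). No race.
Steps 4,5: same thread (B). No race.
Steps 5,6: B(x = x * 2) vs C(x = y). RACE on x (W-W).
Steps 6,7: same thread (C). No race.
Steps 7,8: C(r=y,w=y) vs A(r=x,w=x). No conflict.
Steps 8,9: A(r=x,w=x) vs C(r=z,w=z). No conflict.
First conflict at steps 1,2.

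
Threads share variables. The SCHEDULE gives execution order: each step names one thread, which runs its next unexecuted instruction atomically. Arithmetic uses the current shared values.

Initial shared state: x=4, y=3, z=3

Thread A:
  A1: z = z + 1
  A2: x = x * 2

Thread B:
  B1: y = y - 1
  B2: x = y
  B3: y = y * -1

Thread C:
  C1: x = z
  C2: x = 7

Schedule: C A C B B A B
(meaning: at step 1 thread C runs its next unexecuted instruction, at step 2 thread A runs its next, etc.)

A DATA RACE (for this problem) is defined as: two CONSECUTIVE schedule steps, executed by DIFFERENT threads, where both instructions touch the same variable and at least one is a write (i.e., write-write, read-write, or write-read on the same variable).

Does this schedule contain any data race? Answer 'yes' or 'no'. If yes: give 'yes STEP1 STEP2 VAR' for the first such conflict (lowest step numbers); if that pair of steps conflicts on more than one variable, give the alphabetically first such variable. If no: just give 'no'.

Answer: yes 1 2 z

Derivation:
Steps 1,2: C(x = z) vs A(z = z + 1). RACE on z (R-W).
Steps 2,3: A(r=z,w=z) vs C(r=-,w=x). No conflict.
Steps 3,4: C(r=-,w=x) vs B(r=y,w=y). No conflict.
Steps 4,5: same thread (B). No race.
Steps 5,6: B(x = y) vs A(x = x * 2). RACE on x (W-W).
Steps 6,7: A(r=x,w=x) vs B(r=y,w=y). No conflict.
First conflict at steps 1,2.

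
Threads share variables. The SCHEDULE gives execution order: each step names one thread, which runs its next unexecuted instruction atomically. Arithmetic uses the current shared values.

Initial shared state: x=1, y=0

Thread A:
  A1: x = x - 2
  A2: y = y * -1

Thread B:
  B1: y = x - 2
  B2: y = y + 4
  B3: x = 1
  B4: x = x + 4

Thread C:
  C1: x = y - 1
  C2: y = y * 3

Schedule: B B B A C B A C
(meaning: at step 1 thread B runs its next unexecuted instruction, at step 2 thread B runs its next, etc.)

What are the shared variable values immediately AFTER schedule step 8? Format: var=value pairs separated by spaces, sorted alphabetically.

Answer: x=6 y=-9

Derivation:
Step 1: thread B executes B1 (y = x - 2). Shared: x=1 y=-1. PCs: A@0 B@1 C@0
Step 2: thread B executes B2 (y = y + 4). Shared: x=1 y=3. PCs: A@0 B@2 C@0
Step 3: thread B executes B3 (x = 1). Shared: x=1 y=3. PCs: A@0 B@3 C@0
Step 4: thread A executes A1 (x = x - 2). Shared: x=-1 y=3. PCs: A@1 B@3 C@0
Step 5: thread C executes C1 (x = y - 1). Shared: x=2 y=3. PCs: A@1 B@3 C@1
Step 6: thread B executes B4 (x = x + 4). Shared: x=6 y=3. PCs: A@1 B@4 C@1
Step 7: thread A executes A2 (y = y * -1). Shared: x=6 y=-3. PCs: A@2 B@4 C@1
Step 8: thread C executes C2 (y = y * 3). Shared: x=6 y=-9. PCs: A@2 B@4 C@2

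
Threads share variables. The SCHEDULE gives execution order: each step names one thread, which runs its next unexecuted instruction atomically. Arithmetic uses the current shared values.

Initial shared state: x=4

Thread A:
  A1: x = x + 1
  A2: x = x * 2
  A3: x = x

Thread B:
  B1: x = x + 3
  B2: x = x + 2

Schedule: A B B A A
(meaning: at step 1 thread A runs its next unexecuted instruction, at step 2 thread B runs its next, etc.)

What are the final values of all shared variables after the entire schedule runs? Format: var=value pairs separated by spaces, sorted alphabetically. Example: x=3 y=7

Step 1: thread A executes A1 (x = x + 1). Shared: x=5. PCs: A@1 B@0
Step 2: thread B executes B1 (x = x + 3). Shared: x=8. PCs: A@1 B@1
Step 3: thread B executes B2 (x = x + 2). Shared: x=10. PCs: A@1 B@2
Step 4: thread A executes A2 (x = x * 2). Shared: x=20. PCs: A@2 B@2
Step 5: thread A executes A3 (x = x). Shared: x=20. PCs: A@3 B@2

Answer: x=20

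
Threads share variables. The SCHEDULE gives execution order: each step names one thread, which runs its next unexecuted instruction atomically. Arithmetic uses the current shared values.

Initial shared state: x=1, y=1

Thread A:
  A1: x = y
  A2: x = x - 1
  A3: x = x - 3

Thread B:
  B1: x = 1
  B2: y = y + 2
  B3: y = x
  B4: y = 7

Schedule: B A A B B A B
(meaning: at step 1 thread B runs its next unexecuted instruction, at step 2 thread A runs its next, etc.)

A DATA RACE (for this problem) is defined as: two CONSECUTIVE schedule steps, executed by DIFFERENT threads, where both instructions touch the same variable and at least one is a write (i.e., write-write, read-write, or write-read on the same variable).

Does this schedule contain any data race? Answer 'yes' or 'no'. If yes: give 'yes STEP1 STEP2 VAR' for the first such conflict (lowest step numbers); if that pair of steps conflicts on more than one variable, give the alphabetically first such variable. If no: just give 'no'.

Steps 1,2: B(x = 1) vs A(x = y). RACE on x (W-W).
Steps 2,3: same thread (A). No race.
Steps 3,4: A(r=x,w=x) vs B(r=y,w=y). No conflict.
Steps 4,5: same thread (B). No race.
Steps 5,6: B(y = x) vs A(x = x - 3). RACE on x (R-W).
Steps 6,7: A(r=x,w=x) vs B(r=-,w=y). No conflict.
First conflict at steps 1,2.

Answer: yes 1 2 x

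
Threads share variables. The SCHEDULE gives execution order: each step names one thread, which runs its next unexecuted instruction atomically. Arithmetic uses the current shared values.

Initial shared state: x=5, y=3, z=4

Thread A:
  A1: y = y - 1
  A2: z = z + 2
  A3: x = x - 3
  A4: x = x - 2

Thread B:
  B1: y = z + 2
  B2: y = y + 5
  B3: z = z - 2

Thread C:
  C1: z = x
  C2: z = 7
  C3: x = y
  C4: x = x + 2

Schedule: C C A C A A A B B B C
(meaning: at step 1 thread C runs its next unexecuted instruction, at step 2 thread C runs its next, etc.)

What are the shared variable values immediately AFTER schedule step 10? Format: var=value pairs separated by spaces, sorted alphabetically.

Answer: x=-3 y=16 z=7

Derivation:
Step 1: thread C executes C1 (z = x). Shared: x=5 y=3 z=5. PCs: A@0 B@0 C@1
Step 2: thread C executes C2 (z = 7). Shared: x=5 y=3 z=7. PCs: A@0 B@0 C@2
Step 3: thread A executes A1 (y = y - 1). Shared: x=5 y=2 z=7. PCs: A@1 B@0 C@2
Step 4: thread C executes C3 (x = y). Shared: x=2 y=2 z=7. PCs: A@1 B@0 C@3
Step 5: thread A executes A2 (z = z + 2). Shared: x=2 y=2 z=9. PCs: A@2 B@0 C@3
Step 6: thread A executes A3 (x = x - 3). Shared: x=-1 y=2 z=9. PCs: A@3 B@0 C@3
Step 7: thread A executes A4 (x = x - 2). Shared: x=-3 y=2 z=9. PCs: A@4 B@0 C@3
Step 8: thread B executes B1 (y = z + 2). Shared: x=-3 y=11 z=9. PCs: A@4 B@1 C@3
Step 9: thread B executes B2 (y = y + 5). Shared: x=-3 y=16 z=9. PCs: A@4 B@2 C@3
Step 10: thread B executes B3 (z = z - 2). Shared: x=-3 y=16 z=7. PCs: A@4 B@3 C@3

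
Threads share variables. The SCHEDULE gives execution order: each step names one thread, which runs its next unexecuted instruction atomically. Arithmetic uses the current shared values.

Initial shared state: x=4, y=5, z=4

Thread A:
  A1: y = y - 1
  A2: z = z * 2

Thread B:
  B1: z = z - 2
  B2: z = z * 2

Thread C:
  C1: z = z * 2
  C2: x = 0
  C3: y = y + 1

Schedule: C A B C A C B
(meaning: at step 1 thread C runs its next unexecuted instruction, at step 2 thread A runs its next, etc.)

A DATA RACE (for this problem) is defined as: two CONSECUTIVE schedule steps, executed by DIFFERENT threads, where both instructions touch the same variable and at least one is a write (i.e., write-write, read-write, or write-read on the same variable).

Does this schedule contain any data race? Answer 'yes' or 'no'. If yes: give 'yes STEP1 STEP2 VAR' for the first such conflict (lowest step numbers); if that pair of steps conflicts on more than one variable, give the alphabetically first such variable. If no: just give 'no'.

Steps 1,2: C(r=z,w=z) vs A(r=y,w=y). No conflict.
Steps 2,3: A(r=y,w=y) vs B(r=z,w=z). No conflict.
Steps 3,4: B(r=z,w=z) vs C(r=-,w=x). No conflict.
Steps 4,5: C(r=-,w=x) vs A(r=z,w=z). No conflict.
Steps 5,6: A(r=z,w=z) vs C(r=y,w=y). No conflict.
Steps 6,7: C(r=y,w=y) vs B(r=z,w=z). No conflict.

Answer: no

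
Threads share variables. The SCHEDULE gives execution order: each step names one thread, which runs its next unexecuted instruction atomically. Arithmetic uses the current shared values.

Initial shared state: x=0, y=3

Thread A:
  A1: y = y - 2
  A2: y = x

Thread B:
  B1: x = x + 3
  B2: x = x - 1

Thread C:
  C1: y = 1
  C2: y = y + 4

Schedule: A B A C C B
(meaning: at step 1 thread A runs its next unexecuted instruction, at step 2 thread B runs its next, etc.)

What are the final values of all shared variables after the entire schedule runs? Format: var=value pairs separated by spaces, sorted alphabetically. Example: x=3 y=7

Answer: x=2 y=5

Derivation:
Step 1: thread A executes A1 (y = y - 2). Shared: x=0 y=1. PCs: A@1 B@0 C@0
Step 2: thread B executes B1 (x = x + 3). Shared: x=3 y=1. PCs: A@1 B@1 C@0
Step 3: thread A executes A2 (y = x). Shared: x=3 y=3. PCs: A@2 B@1 C@0
Step 4: thread C executes C1 (y = 1). Shared: x=3 y=1. PCs: A@2 B@1 C@1
Step 5: thread C executes C2 (y = y + 4). Shared: x=3 y=5. PCs: A@2 B@1 C@2
Step 6: thread B executes B2 (x = x - 1). Shared: x=2 y=5. PCs: A@2 B@2 C@2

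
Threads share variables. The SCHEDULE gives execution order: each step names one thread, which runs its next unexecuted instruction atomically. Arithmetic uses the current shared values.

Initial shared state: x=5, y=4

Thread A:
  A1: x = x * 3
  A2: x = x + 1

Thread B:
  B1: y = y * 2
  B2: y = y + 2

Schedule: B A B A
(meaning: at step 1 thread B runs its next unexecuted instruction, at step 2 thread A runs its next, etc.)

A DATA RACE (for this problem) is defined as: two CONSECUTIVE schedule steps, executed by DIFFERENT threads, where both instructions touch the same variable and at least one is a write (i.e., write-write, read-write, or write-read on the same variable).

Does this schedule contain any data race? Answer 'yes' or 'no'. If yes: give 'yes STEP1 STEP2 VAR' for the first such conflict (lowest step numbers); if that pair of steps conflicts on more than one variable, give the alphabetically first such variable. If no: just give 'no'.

Answer: no

Derivation:
Steps 1,2: B(r=y,w=y) vs A(r=x,w=x). No conflict.
Steps 2,3: A(r=x,w=x) vs B(r=y,w=y). No conflict.
Steps 3,4: B(r=y,w=y) vs A(r=x,w=x). No conflict.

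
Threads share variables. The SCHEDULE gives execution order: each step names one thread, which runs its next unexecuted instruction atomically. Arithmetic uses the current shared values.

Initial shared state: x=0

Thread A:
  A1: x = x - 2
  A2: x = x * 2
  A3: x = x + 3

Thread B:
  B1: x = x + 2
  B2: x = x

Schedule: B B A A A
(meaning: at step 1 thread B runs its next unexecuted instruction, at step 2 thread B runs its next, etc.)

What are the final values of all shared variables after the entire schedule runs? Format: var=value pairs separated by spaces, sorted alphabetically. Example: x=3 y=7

Answer: x=3

Derivation:
Step 1: thread B executes B1 (x = x + 2). Shared: x=2. PCs: A@0 B@1
Step 2: thread B executes B2 (x = x). Shared: x=2. PCs: A@0 B@2
Step 3: thread A executes A1 (x = x - 2). Shared: x=0. PCs: A@1 B@2
Step 4: thread A executes A2 (x = x * 2). Shared: x=0. PCs: A@2 B@2
Step 5: thread A executes A3 (x = x + 3). Shared: x=3. PCs: A@3 B@2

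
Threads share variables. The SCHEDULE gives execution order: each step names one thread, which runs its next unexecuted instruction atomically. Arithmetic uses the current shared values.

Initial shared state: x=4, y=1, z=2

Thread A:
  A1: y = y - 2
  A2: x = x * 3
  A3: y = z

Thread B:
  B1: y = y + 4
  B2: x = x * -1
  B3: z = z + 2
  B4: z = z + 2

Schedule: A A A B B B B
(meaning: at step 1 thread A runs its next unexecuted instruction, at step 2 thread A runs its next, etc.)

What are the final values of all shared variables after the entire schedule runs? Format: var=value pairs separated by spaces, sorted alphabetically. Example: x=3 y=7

Answer: x=-12 y=6 z=6

Derivation:
Step 1: thread A executes A1 (y = y - 2). Shared: x=4 y=-1 z=2. PCs: A@1 B@0
Step 2: thread A executes A2 (x = x * 3). Shared: x=12 y=-1 z=2. PCs: A@2 B@0
Step 3: thread A executes A3 (y = z). Shared: x=12 y=2 z=2. PCs: A@3 B@0
Step 4: thread B executes B1 (y = y + 4). Shared: x=12 y=6 z=2. PCs: A@3 B@1
Step 5: thread B executes B2 (x = x * -1). Shared: x=-12 y=6 z=2. PCs: A@3 B@2
Step 6: thread B executes B3 (z = z + 2). Shared: x=-12 y=6 z=4. PCs: A@3 B@3
Step 7: thread B executes B4 (z = z + 2). Shared: x=-12 y=6 z=6. PCs: A@3 B@4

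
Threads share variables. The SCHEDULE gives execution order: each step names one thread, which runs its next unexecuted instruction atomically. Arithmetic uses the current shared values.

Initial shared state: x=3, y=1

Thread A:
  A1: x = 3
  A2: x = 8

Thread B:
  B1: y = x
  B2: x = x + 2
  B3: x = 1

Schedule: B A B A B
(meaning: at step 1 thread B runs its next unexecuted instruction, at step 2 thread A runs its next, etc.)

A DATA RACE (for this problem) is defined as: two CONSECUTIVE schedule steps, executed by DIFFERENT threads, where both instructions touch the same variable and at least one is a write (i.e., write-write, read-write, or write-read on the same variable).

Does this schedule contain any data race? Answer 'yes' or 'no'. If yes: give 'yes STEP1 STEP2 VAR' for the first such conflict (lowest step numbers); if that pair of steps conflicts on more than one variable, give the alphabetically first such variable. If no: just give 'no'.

Answer: yes 1 2 x

Derivation:
Steps 1,2: B(y = x) vs A(x = 3). RACE on x (R-W).
Steps 2,3: A(x = 3) vs B(x = x + 2). RACE on x (W-W).
Steps 3,4: B(x = x + 2) vs A(x = 8). RACE on x (W-W).
Steps 4,5: A(x = 8) vs B(x = 1). RACE on x (W-W).
First conflict at steps 1,2.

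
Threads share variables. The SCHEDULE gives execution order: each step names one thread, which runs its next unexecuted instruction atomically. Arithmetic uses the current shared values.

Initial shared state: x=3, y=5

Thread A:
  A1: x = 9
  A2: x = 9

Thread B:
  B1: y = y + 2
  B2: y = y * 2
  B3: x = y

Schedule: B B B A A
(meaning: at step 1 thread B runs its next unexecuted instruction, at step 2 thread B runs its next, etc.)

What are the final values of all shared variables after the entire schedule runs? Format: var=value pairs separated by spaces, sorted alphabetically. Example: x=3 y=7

Answer: x=9 y=14

Derivation:
Step 1: thread B executes B1 (y = y + 2). Shared: x=3 y=7. PCs: A@0 B@1
Step 2: thread B executes B2 (y = y * 2). Shared: x=3 y=14. PCs: A@0 B@2
Step 3: thread B executes B3 (x = y). Shared: x=14 y=14. PCs: A@0 B@3
Step 4: thread A executes A1 (x = 9). Shared: x=9 y=14. PCs: A@1 B@3
Step 5: thread A executes A2 (x = 9). Shared: x=9 y=14. PCs: A@2 B@3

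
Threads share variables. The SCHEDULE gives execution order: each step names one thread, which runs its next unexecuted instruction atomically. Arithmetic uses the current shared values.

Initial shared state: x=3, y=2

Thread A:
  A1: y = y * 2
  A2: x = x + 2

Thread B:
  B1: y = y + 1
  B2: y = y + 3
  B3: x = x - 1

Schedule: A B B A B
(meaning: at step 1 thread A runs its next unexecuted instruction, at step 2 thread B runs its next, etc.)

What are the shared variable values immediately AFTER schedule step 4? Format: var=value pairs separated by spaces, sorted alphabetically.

Step 1: thread A executes A1 (y = y * 2). Shared: x=3 y=4. PCs: A@1 B@0
Step 2: thread B executes B1 (y = y + 1). Shared: x=3 y=5. PCs: A@1 B@1
Step 3: thread B executes B2 (y = y + 3). Shared: x=3 y=8. PCs: A@1 B@2
Step 4: thread A executes A2 (x = x + 2). Shared: x=5 y=8. PCs: A@2 B@2

Answer: x=5 y=8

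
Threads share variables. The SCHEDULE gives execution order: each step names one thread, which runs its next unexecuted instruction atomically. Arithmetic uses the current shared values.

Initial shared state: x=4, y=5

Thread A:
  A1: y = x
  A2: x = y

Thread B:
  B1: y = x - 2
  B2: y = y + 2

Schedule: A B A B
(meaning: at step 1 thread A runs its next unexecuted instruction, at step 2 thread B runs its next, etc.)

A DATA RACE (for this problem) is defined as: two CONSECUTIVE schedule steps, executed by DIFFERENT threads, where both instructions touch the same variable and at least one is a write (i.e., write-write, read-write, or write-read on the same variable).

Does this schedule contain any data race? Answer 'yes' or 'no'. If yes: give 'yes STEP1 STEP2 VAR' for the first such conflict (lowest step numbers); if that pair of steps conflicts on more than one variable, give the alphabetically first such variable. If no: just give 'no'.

Answer: yes 1 2 y

Derivation:
Steps 1,2: A(y = x) vs B(y = x - 2). RACE on y (W-W).
Steps 2,3: B(y = x - 2) vs A(x = y). RACE on x (R-W), y (W-R). Multiple vars; alphabetically first is x.
Steps 3,4: A(x = y) vs B(y = y + 2). RACE on y (R-W).
First conflict at steps 1,2.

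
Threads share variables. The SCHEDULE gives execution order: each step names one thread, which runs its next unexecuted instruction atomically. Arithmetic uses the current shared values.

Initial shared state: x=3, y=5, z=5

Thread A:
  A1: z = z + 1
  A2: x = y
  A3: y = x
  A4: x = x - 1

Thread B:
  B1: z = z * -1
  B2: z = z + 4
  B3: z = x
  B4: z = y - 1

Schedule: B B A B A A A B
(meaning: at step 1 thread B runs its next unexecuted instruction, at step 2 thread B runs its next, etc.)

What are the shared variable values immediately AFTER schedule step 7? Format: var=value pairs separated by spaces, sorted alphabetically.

Step 1: thread B executes B1 (z = z * -1). Shared: x=3 y=5 z=-5. PCs: A@0 B@1
Step 2: thread B executes B2 (z = z + 4). Shared: x=3 y=5 z=-1. PCs: A@0 B@2
Step 3: thread A executes A1 (z = z + 1). Shared: x=3 y=5 z=0. PCs: A@1 B@2
Step 4: thread B executes B3 (z = x). Shared: x=3 y=5 z=3. PCs: A@1 B@3
Step 5: thread A executes A2 (x = y). Shared: x=5 y=5 z=3. PCs: A@2 B@3
Step 6: thread A executes A3 (y = x). Shared: x=5 y=5 z=3. PCs: A@3 B@3
Step 7: thread A executes A4 (x = x - 1). Shared: x=4 y=5 z=3. PCs: A@4 B@3

Answer: x=4 y=5 z=3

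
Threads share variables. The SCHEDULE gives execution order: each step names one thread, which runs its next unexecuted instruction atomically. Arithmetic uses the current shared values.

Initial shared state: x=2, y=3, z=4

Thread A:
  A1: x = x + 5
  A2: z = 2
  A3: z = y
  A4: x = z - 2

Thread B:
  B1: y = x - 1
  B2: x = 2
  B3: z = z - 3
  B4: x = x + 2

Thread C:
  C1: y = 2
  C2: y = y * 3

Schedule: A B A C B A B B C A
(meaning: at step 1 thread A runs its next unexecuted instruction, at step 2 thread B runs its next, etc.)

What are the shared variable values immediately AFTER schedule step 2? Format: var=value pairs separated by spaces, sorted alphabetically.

Answer: x=7 y=6 z=4

Derivation:
Step 1: thread A executes A1 (x = x + 5). Shared: x=7 y=3 z=4. PCs: A@1 B@0 C@0
Step 2: thread B executes B1 (y = x - 1). Shared: x=7 y=6 z=4. PCs: A@1 B@1 C@0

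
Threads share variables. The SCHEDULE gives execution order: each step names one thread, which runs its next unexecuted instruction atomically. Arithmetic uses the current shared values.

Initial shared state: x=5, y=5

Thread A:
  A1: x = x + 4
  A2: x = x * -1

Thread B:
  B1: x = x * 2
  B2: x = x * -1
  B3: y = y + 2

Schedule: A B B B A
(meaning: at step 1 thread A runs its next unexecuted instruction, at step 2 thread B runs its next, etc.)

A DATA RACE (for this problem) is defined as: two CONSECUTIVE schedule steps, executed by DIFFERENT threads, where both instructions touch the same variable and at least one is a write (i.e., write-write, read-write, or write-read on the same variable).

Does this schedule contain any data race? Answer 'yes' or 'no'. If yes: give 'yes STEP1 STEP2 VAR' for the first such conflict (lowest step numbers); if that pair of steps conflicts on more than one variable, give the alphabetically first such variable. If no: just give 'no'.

Steps 1,2: A(x = x + 4) vs B(x = x * 2). RACE on x (W-W).
Steps 2,3: same thread (B). No race.
Steps 3,4: same thread (B). No race.
Steps 4,5: B(r=y,w=y) vs A(r=x,w=x). No conflict.
First conflict at steps 1,2.

Answer: yes 1 2 x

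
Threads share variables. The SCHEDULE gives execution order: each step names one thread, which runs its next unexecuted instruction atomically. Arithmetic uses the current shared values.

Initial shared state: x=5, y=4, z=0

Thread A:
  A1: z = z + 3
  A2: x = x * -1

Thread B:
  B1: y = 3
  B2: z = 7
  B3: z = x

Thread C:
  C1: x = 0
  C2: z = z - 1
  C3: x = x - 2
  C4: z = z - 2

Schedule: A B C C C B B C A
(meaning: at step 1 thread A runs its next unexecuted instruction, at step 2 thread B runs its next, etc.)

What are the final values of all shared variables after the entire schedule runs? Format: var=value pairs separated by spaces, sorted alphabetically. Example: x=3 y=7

Answer: x=2 y=3 z=-4

Derivation:
Step 1: thread A executes A1 (z = z + 3). Shared: x=5 y=4 z=3. PCs: A@1 B@0 C@0
Step 2: thread B executes B1 (y = 3). Shared: x=5 y=3 z=3. PCs: A@1 B@1 C@0
Step 3: thread C executes C1 (x = 0). Shared: x=0 y=3 z=3. PCs: A@1 B@1 C@1
Step 4: thread C executes C2 (z = z - 1). Shared: x=0 y=3 z=2. PCs: A@1 B@1 C@2
Step 5: thread C executes C3 (x = x - 2). Shared: x=-2 y=3 z=2. PCs: A@1 B@1 C@3
Step 6: thread B executes B2 (z = 7). Shared: x=-2 y=3 z=7. PCs: A@1 B@2 C@3
Step 7: thread B executes B3 (z = x). Shared: x=-2 y=3 z=-2. PCs: A@1 B@3 C@3
Step 8: thread C executes C4 (z = z - 2). Shared: x=-2 y=3 z=-4. PCs: A@1 B@3 C@4
Step 9: thread A executes A2 (x = x * -1). Shared: x=2 y=3 z=-4. PCs: A@2 B@3 C@4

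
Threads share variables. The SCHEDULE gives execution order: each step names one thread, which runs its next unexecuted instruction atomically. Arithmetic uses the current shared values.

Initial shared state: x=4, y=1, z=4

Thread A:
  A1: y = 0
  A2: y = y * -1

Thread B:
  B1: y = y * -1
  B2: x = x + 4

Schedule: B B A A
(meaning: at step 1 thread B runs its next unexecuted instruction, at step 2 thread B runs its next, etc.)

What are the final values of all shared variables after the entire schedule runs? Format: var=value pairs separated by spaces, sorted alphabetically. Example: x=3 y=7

Step 1: thread B executes B1 (y = y * -1). Shared: x=4 y=-1 z=4. PCs: A@0 B@1
Step 2: thread B executes B2 (x = x + 4). Shared: x=8 y=-1 z=4. PCs: A@0 B@2
Step 3: thread A executes A1 (y = 0). Shared: x=8 y=0 z=4. PCs: A@1 B@2
Step 4: thread A executes A2 (y = y * -1). Shared: x=8 y=0 z=4. PCs: A@2 B@2

Answer: x=8 y=0 z=4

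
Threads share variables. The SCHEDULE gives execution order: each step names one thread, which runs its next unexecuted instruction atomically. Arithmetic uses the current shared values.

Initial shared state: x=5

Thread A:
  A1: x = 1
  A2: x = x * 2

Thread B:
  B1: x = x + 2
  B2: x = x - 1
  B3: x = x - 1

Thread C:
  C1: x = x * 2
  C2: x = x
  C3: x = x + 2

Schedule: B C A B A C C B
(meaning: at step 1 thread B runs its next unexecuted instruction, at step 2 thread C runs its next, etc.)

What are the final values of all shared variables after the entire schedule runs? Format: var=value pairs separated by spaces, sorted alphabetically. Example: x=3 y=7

Answer: x=1

Derivation:
Step 1: thread B executes B1 (x = x + 2). Shared: x=7. PCs: A@0 B@1 C@0
Step 2: thread C executes C1 (x = x * 2). Shared: x=14. PCs: A@0 B@1 C@1
Step 3: thread A executes A1 (x = 1). Shared: x=1. PCs: A@1 B@1 C@1
Step 4: thread B executes B2 (x = x - 1). Shared: x=0. PCs: A@1 B@2 C@1
Step 5: thread A executes A2 (x = x * 2). Shared: x=0. PCs: A@2 B@2 C@1
Step 6: thread C executes C2 (x = x). Shared: x=0. PCs: A@2 B@2 C@2
Step 7: thread C executes C3 (x = x + 2). Shared: x=2. PCs: A@2 B@2 C@3
Step 8: thread B executes B3 (x = x - 1). Shared: x=1. PCs: A@2 B@3 C@3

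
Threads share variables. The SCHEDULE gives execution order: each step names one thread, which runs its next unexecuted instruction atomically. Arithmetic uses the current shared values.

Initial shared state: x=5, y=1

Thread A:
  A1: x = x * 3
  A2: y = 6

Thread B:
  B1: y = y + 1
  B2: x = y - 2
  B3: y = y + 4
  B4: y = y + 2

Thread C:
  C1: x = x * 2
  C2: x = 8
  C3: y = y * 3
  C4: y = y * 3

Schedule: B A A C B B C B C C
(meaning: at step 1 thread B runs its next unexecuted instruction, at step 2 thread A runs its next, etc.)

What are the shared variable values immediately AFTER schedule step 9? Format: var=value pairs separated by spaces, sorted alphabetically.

Step 1: thread B executes B1 (y = y + 1). Shared: x=5 y=2. PCs: A@0 B@1 C@0
Step 2: thread A executes A1 (x = x * 3). Shared: x=15 y=2. PCs: A@1 B@1 C@0
Step 3: thread A executes A2 (y = 6). Shared: x=15 y=6. PCs: A@2 B@1 C@0
Step 4: thread C executes C1 (x = x * 2). Shared: x=30 y=6. PCs: A@2 B@1 C@1
Step 5: thread B executes B2 (x = y - 2). Shared: x=4 y=6. PCs: A@2 B@2 C@1
Step 6: thread B executes B3 (y = y + 4). Shared: x=4 y=10. PCs: A@2 B@3 C@1
Step 7: thread C executes C2 (x = 8). Shared: x=8 y=10. PCs: A@2 B@3 C@2
Step 8: thread B executes B4 (y = y + 2). Shared: x=8 y=12. PCs: A@2 B@4 C@2
Step 9: thread C executes C3 (y = y * 3). Shared: x=8 y=36. PCs: A@2 B@4 C@3

Answer: x=8 y=36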